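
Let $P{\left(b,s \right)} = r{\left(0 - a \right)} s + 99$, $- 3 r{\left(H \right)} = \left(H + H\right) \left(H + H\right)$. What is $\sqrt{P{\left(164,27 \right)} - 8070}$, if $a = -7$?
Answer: $i \sqrt{9735} \approx 98.666 i$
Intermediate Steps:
$r{\left(H \right)} = - \frac{4 H^{2}}{3}$ ($r{\left(H \right)} = - \frac{\left(H + H\right) \left(H + H\right)}{3} = - \frac{2 H 2 H}{3} = - \frac{4 H^{2}}{3}$)
$P{\left(b,s \right)} = 99 - \frac{196 s}{3}$ ($P{\left(b,s \right)} = - \frac{4 \left(0 - -7\right)^{2}}{3} s + 99 = - \frac{4 \left(0 + 7\right)^{2}}{3} s + 99 = - \frac{4 \cdot 7^{2}}{3} s + 99 = \left(- \frac{4}{3}\right) 49 s + 99 = - \frac{196 s}{3} + 99 = 99 - \frac{196 s}{3}$)
$\sqrt{P{\left(164,27 \right)} - 8070} = \sqrt{\left(99 - 1764\right) - 8070} = \sqrt{-1665 - 8070} = \sqrt{-9735} = i \sqrt{9735}$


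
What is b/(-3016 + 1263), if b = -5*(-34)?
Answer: -170/1753 ≈ -0.096977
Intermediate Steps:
b = 170
b/(-3016 + 1263) = 170/(-3016 + 1263) = 170/(-1753) = 170*(-1/1753) = -170/1753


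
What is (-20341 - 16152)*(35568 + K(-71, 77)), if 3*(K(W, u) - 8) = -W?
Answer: -3897415907/3 ≈ -1.2991e+9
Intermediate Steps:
K(W, u) = 8 - W/3 (K(W, u) = 8 + (-W)/3 = 8 - W/3)
(-20341 - 16152)*(35568 + K(-71, 77)) = (-20341 - 16152)*(35568 + (8 - ⅓*(-71))) = -36493*(35568 + (8 + 71/3)) = -36493*(35568 + 95/3) = -36493*106799/3 = -3897415907/3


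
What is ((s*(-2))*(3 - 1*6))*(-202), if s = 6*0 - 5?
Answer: 6060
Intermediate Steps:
s = -5 (s = 0 - 5 = -5)
((s*(-2))*(3 - 1*6))*(-202) = ((-5*(-2))*(3 - 1*6))*(-202) = (10*(3 - 6))*(-202) = (10*(-3))*(-202) = -30*(-202) = 6060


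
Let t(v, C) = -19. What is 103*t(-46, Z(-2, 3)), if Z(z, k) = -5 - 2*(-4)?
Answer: -1957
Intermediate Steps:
Z(z, k) = 3 (Z(z, k) = -5 + 8 = 3)
103*t(-46, Z(-2, 3)) = 103*(-19) = -1957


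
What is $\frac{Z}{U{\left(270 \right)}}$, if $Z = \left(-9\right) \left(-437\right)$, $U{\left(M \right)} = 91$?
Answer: $\frac{3933}{91} \approx 43.22$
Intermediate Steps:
$Z = 3933$
$\frac{Z}{U{\left(270 \right)}} = \frac{3933}{91}$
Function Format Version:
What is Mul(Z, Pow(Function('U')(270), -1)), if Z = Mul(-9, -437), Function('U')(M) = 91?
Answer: Rational(3933, 91) ≈ 43.220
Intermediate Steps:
Z = 3933
Mul(Z, Pow(Function('U')(270), -1)) = Mul(3933, Pow(91, -1)) = Mul(3933, Rational(1, 91)) = Rational(3933, 91)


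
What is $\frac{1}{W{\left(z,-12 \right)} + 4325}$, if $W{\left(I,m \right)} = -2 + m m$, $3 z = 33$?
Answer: $\frac{1}{4467} \approx 0.00022386$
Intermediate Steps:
$z = 11$ ($z = \frac{1}{3} \cdot 33 = 11$)
$W{\left(I,m \right)} = -2 + m^{2}$
$\frac{1}{W{\left(z,-12 \right)} + 4325} = \frac{1}{\left(-2 + \left(-12\right)^{2}\right) + 4325} = \frac{1}{\left(-2 + 144\right) + 4325} = \frac{1}{142 + 4325} = \frac{1}{4467}$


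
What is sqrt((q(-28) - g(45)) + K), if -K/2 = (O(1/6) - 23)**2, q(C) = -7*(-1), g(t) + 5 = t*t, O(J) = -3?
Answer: I*sqrt(3365) ≈ 58.009*I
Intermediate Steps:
g(t) = -5 + t**2 (g(t) = -5 + t*t = -5 + t**2)
q(C) = 7
K = -1352 (K = -2*(-3 - 23)**2 = -2*(-26)**2 = -2*676 = -1352)
sqrt((q(-28) - g(45)) + K) = sqrt((7 - (-5 + 45**2)) - 1352) = sqrt((7 - (-5 + 2025)) - 1352) = sqrt((7 - 1*2020) - 1352) = sqrt((7 - 2020) - 1352) = sqrt(-2013 - 1352) = sqrt(-3365) = I*sqrt(3365)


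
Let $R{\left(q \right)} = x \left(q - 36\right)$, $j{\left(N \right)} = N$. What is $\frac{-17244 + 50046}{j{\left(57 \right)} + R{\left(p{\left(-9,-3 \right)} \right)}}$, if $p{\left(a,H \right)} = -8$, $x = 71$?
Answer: $- \frac{32802}{3067} \approx -10.695$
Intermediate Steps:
$R{\left(q \right)} = -2556 + 71 q$ ($R{\left(q \right)} = 71 \left(q - 36\right) = 71 \left(-36 + q\right) = -2556 + 71 q$)
$\frac{-17244 + 50046}{j{\left(57 \right)} + R{\left(p{\left(-9,-3 \right)} \right)}} = \frac{-17244 + 50046}{57 + \left(-2556 + 71 \left(-8\right)\right)} = \frac{32802}{57 - 3124} = \frac{32802}{-3067} = 32802 \left(- \frac{1}{3067}\right) = - \frac{32802}{3067}$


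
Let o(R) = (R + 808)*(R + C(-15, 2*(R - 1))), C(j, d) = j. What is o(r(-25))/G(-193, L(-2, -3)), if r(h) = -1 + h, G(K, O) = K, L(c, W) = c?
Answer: 32062/193 ≈ 166.12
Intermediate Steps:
o(R) = (-15 + R)*(808 + R) (o(R) = (R + 808)*(R - 15) = (808 + R)*(-15 + R) = (-15 + R)*(808 + R))
o(r(-25))/G(-193, L(-2, -3)) = (-12120 + (-1 - 25)² + 793*(-1 - 25))/(-193) = (-12120 + (-26)² + 793*(-26))*(-1/193) = (-12120 + 676 - 20618)*(-1/193) = -32062*(-1/193) = 32062/193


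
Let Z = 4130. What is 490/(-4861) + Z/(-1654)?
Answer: -10443195/4020047 ≈ -2.5978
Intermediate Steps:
490/(-4861) + Z/(-1654) = 490/(-4861) + 4130/(-1654) = 490*(-1/4861) + 4130*(-1/1654) = -490/4861 - 2065/827 = -10443195/4020047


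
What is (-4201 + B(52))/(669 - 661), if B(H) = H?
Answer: -4149/8 ≈ -518.63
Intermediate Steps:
(-4201 + B(52))/(669 - 661) = (-4201 + 52)/(669 - 661) = -4149/8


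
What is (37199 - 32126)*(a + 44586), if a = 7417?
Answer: 263811219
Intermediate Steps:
(37199 - 32126)*(a + 44586) = (37199 - 32126)*(7417 + 44586) = 5073*52003 = 263811219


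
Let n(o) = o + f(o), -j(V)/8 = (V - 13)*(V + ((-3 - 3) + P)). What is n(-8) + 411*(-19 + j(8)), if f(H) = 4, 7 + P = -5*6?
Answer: -583213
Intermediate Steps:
P = -37 (P = -7 - 5*6 = -7 - 30 = -37)
j(V) = -8*(-43 + V)*(-13 + V) (j(V) = -8*(V - 13)*(V + ((-3 - 3) - 37)) = -8*(-13 + V)*(V + (-6 - 37)) = -8*(-13 + V)*(V - 43) = -8*(-13 + V)*(-43 + V) = -8*(-43 + V)*(-13 + V))
n(o) = 4 + o (n(o) = o + 4 = 4 + o)
n(-8) + 411*(-19 + j(8)) = (4 - 8) + 411*(-19 + (-4472 - 8*8² + 448*8)) = -4 + 411*(-19 + (-4472 - 8*64 + 3584)) = -4 + 411*(-19 + (-4472 - 512 + 3584)) = -4 + 411*(-19 - 1400) = -4 + 411*(-1419) = -4 - 583209 = -583213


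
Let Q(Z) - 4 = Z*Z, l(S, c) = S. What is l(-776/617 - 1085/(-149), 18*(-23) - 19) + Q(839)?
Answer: 64714490846/91933 ≈ 7.0393e+5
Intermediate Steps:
Q(Z) = 4 + Z² (Q(Z) = 4 + Z*Z = 4 + Z²)
l(-776/617 - 1085/(-149), 18*(-23) - 19) + Q(839) = (-776/617 - 1085/(-149)) + (4 + 839²) = (-776*1/617 - 1085*(-1/149)) + (4 + 703921) = (-776/617 + 1085/149) + 703925 = 553821/91933 + 703925 = 64714490846/91933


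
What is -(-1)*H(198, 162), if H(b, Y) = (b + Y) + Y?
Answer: 522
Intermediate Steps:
H(b, Y) = b + 2*Y (H(b, Y) = (Y + b) + Y = b + 2*Y)
-(-1)*H(198, 162) = -(-1)*(198 + 2*162) = -(-1)*(198 + 324) = -(-1)*522 = -1*(-522) = 522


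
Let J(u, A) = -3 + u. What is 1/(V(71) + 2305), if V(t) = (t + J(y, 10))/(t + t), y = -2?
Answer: 71/163688 ≈ 0.00043375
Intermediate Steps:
V(t) = (-5 + t)/(2*t) (V(t) = (t + (-3 - 2))/(t + t) = (t - 5)/((2*t)) = (-5 + t)*(1/(2*t)) = (-5 + t)/(2*t))
1/(V(71) + 2305) = 1/((1/2)*(-5 + 71)/71 + 2305) = 1/((1/2)*(1/71)*66 + 2305) = 1/(33/71 + 2305) = 1/(163688/71) = 71/163688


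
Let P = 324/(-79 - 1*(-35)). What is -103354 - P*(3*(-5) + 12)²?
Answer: -1136165/11 ≈ -1.0329e+5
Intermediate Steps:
P = -81/11 (P = 324/(-79 + 35) = 324/(-44) = 324*(-1/44) = -81/11 ≈ -7.3636)
-103354 - P*(3*(-5) + 12)² = -103354 - (-81)*(3*(-5) + 12)²/11 = -103354 - (-81)*(-15 + 12)²/11 = -103354 - (-81)*(-3)²/11 = -103354 - (-81)*9/11 = -103354 - 1*(-729/11) = -103354 + 729/11 = -1136165/11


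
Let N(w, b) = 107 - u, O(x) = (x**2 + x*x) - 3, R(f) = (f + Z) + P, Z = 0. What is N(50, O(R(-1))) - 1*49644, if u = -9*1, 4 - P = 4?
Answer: -49528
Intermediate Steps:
P = 0 (P = 4 - 1*4 = 4 - 4 = 0)
u = -9
R(f) = f (R(f) = (f + 0) + 0 = f + 0 = f)
O(x) = -3 + 2*x**2 (O(x) = (x**2 + x**2) - 3 = 2*x**2 - 3 = -3 + 2*x**2)
N(w, b) = 116 (N(w, b) = 107 - 1*(-9) = 107 + 9 = 116)
N(50, O(R(-1))) - 1*49644 = 116 - 1*49644 = 116 - 49644 = -49528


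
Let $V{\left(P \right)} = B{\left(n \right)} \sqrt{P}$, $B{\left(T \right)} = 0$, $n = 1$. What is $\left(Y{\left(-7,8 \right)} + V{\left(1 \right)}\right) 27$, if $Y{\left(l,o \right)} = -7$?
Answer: $-189$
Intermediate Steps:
$V{\left(P \right)} = 0$ ($V{\left(P \right)} = 0 \sqrt{P} = 0$)
$\left(Y{\left(-7,8 \right)} + V{\left(1 \right)}\right) 27 = \left(-7 + 0\right) 27 = \left(-7\right) 27 = -189$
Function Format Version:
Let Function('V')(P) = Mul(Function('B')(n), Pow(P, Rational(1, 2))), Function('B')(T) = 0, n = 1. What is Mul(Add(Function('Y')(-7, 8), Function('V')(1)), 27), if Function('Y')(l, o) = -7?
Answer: -189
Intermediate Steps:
Function('V')(P) = 0 (Function('V')(P) = Mul(0, Pow(P, Rational(1, 2))) = 0)
Mul(Add(Function('Y')(-7, 8), Function('V')(1)), 27) = Mul(Add(-7, 0), 27) = Mul(-7, 27) = -189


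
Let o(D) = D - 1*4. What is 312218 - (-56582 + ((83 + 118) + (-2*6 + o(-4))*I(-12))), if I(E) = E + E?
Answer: 368119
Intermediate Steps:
I(E) = 2*E
o(D) = -4 + D (o(D) = D - 4 = -4 + D)
312218 - (-56582 + ((83 + 118) + (-2*6 + o(-4))*I(-12))) = 312218 - (-56582 + ((83 + 118) + (-2*6 + (-4 - 4))*(2*(-12)))) = 312218 - (-56582 + (201 + (-12 - 8)*(-24))) = 312218 - (-56582 + (201 - 20*(-24))) = 312218 - (-56582 + (201 + 480)) = 312218 - (-56582 + 681) = 312218 - 1*(-55901) = 312218 + 55901 = 368119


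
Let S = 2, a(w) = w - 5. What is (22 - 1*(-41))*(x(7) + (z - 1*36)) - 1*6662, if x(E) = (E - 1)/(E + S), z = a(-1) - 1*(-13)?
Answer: -8447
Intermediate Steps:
a(w) = -5 + w
z = 7 (z = (-5 - 1) - 1*(-13) = -6 + 13 = 7)
x(E) = (-1 + E)/(2 + E) (x(E) = (E - 1)/(E + 2) = (-1 + E)/(2 + E))
(22 - 1*(-41))*(x(7) + (z - 1*36)) - 1*6662 = (22 - 1*(-41))*((-1 + 7)/(2 + 7) + (7 - 1*36)) - 1*6662 = (22 + 41)*(6/9 + (7 - 36)) - 6662 = 63*((⅑)*6 - 29) - 6662 = 63*(⅔ - 29) - 6662 = 63*(-85/3) - 6662 = -1785 - 6662 = -8447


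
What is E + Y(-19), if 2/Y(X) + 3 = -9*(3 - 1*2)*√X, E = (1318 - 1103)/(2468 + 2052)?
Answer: 5095/116616 + I*√19/86 ≈ 0.04369 + 0.050685*I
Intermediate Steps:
E = 43/904 (E = 215/4520 = 215*(1/4520) = 43/904 ≈ 0.047566)
Y(X) = 2/(-3 - 9*√X) (Y(X) = 2/(-3 - 9*(3 - 1*2)*√X) = 2/(-3 - 9*(3 - 2)*√X) = 2/(-3 - 9*√X))
E + Y(-19) = 43/904 - 2/(3 + 9*√(-19)) = 43/904 - 2/(3 + 9*(I*√19)) = 43/904 - 2/(3 + 9*I*√19)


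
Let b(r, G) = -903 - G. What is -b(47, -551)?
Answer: 352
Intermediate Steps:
-b(47, -551) = -(-903 - 1*(-551)) = -(-903 + 551) = -1*(-352) = 352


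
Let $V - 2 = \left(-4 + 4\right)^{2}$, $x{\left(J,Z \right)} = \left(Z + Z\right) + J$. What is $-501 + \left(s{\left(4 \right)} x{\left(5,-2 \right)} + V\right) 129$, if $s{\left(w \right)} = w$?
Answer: $273$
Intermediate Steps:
$x{\left(J,Z \right)} = J + 2 Z$ ($x{\left(J,Z \right)} = 2 Z + J = J + 2 Z$)
$V = 2$ ($V = 2 + \left(-4 + 4\right)^{2} = 2 + 0^{2} = 2 + 0 = 2$)
$-501 + \left(s{\left(4 \right)} x{\left(5,-2 \right)} + V\right) 129 = -501 + \left(4 \left(5 + 2 \left(-2\right)\right) + 2\right) 129 = -501 + \left(4 \left(5 - 4\right) + 2\right) 129 = -501 + \left(4 \cdot 1 + 2\right) 129 = -501 + \left(4 + 2\right) 129 = -501 + 6 \cdot 129 = -501 + 774 = 273$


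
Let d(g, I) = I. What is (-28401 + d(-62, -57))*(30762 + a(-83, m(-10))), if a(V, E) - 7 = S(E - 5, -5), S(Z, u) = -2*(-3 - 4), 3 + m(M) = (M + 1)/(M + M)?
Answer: -876022614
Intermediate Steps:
m(M) = -3 + (1 + M)/(2*M) (m(M) = -3 + (M + 1)/(M + M) = -3 + (1 + M)/((2*M)) = -3 + (1 + M)*(1/(2*M)) = -3 + (1 + M)/(2*M))
S(Z, u) = 14 (S(Z, u) = -2*(-7) = 14)
a(V, E) = 21 (a(V, E) = 7 + 14 = 21)
(-28401 + d(-62, -57))*(30762 + a(-83, m(-10))) = (-28401 - 57)*(30762 + 21) = -28458*30783 = -876022614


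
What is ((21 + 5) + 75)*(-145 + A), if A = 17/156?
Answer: -2282903/156 ≈ -14634.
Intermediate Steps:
A = 17/156 (A = 17*(1/156) = 17/156 ≈ 0.10897)
((21 + 5) + 75)*(-145 + A) = ((21 + 5) + 75)*(-145 + 17/156) = (26 + 75)*(-22603/156) = 101*(-22603/156) = -2282903/156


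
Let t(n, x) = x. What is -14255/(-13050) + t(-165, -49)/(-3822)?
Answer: 18749/16965 ≈ 1.1052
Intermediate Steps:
-14255/(-13050) + t(-165, -49)/(-3822) = -14255/(-13050) - 49/(-3822) = -14255*(-1/13050) - 49*(-1/3822) = 2851/2610 + 1/78 = 18749/16965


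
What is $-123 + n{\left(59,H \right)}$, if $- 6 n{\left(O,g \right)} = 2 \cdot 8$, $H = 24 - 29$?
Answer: $- \frac{377}{3} \approx -125.67$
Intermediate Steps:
$H = -5$
$n{\left(O,g \right)} = - \frac{8}{3}$ ($n{\left(O,g \right)} = - \frac{2 \cdot 8}{6} = \left(- \frac{1}{6}\right) 16 = - \frac{8}{3}$)
$-123 + n{\left(59,H \right)} = -123 - \frac{8}{3} = - \frac{377}{3}$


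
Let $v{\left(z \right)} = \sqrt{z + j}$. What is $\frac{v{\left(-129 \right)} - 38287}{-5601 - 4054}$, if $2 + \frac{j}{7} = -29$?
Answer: $\frac{38287}{9655} - \frac{i \sqrt{346}}{9655} \approx 3.9655 - 0.0019266 i$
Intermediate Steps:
$j = -217$ ($j = -14 + 7 \left(-29\right) = -14 - 203 = -217$)
$v{\left(z \right)} = \sqrt{-217 + z}$ ($v{\left(z \right)} = \sqrt{z - 217} = \sqrt{-217 + z}$)
$\frac{v{\left(-129 \right)} - 38287}{-5601 - 4054} = \frac{\sqrt{-217 - 129} - 38287}{-5601 - 4054} = \frac{\sqrt{-346} - 38287}{-9655} = \left(i \sqrt{346} - 38287\right) \left(- \frac{1}{9655}\right) = \left(-38287 + i \sqrt{346}\right) \left(- \frac{1}{9655}\right) = \frac{38287}{9655} - \frac{i \sqrt{346}}{9655}$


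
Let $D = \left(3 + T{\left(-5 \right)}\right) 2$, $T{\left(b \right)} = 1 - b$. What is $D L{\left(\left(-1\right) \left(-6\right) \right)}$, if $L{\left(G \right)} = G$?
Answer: $108$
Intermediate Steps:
$D = 18$ ($D = \left(3 + \left(1 - -5\right)\right) 2 = \left(3 + \left(1 + 5\right)\right) 2 = \left(3 + 6\right) 2 = 9 \cdot 2 = 18$)
$D L{\left(\left(-1\right) \left(-6\right) \right)} = 18 \left(\left(-1\right) \left(-6\right)\right) = 18 \cdot 6 = 108$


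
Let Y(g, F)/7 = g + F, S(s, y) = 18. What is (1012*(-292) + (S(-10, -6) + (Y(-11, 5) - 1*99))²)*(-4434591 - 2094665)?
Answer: 1830640151000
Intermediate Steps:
Y(g, F) = 7*F + 7*g (Y(g, F) = 7*(g + F) = 7*(F + g) = 7*F + 7*g)
(1012*(-292) + (S(-10, -6) + (Y(-11, 5) - 1*99))²)*(-4434591 - 2094665) = (1012*(-292) + (18 + ((7*5 + 7*(-11)) - 1*99))²)*(-4434591 - 2094665) = (-295504 + (18 + ((35 - 77) - 99))²)*(-6529256) = (-295504 + (18 + (-42 - 99))²)*(-6529256) = (-295504 + (18 - 141)²)*(-6529256) = (-295504 + (-123)²)*(-6529256) = (-295504 + 15129)*(-6529256) = -280375*(-6529256) = 1830640151000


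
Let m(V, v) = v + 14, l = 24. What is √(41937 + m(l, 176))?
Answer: √42127 ≈ 205.25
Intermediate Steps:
m(V, v) = 14 + v
√(41937 + m(l, 176)) = √(41937 + (14 + 176)) = √(41937 + 190) = √42127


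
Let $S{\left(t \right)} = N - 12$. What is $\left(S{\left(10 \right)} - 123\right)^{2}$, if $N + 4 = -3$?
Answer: $20164$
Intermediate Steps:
$N = -7$ ($N = -4 - 3 = -7$)
$S{\left(t \right)} = -19$ ($S{\left(t \right)} = -7 - 12 = -19$)
$\left(S{\left(10 \right)} - 123\right)^{2} = \left(-19 - 123\right)^{2} = \left(-142\right)^{2} = 20164$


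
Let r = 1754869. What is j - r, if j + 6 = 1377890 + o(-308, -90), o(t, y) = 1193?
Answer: -375792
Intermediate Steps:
j = 1379077 (j = -6 + (1377890 + 1193) = -6 + 1379083 = 1379077)
j - r = 1379077 - 1*1754869 = 1379077 - 1754869 = -375792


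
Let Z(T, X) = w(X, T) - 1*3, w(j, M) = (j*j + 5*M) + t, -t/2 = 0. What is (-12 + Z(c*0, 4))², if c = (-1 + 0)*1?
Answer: 1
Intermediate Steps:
t = 0 (t = -2*0 = 0)
w(j, M) = j² + 5*M (w(j, M) = (j*j + 5*M) + 0 = (j² + 5*M) + 0 = j² + 5*M)
c = -1 (c = -1*1 = -1)
Z(T, X) = -3 + X² + 5*T (Z(T, X) = (X² + 5*T) - 1*3 = (X² + 5*T) - 3 = -3 + X² + 5*T)
(-12 + Z(c*0, 4))² = (-12 + (-3 + 4² + 5*(-1*0)))² = (-12 + (-3 + 16 + 5*0))² = (-12 + (-3 + 16 + 0))² = (-12 + 13)² = 1² = 1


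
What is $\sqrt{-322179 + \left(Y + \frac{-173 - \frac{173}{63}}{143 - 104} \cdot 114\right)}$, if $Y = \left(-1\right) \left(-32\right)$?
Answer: $\frac{i \sqrt{24047580739}}{273} \approx 568.03 i$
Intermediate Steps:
$Y = 32$
$\sqrt{-322179 + \left(Y + \frac{-173 - \frac{173}{63}}{143 - 104} \cdot 114\right)} = \sqrt{-322179 + \left(32 + \frac{-173 - \frac{173}{63}}{143 - 104} \cdot 114\right)} = \sqrt{-322179 + \left(32 + \frac{-173 - \frac{173}{63}}{39} \cdot 114\right)} = \sqrt{-322179 + \left(32 + \left(-173 - \frac{173}{63}\right) \frac{1}{39} \cdot 114\right)} = \sqrt{-322179 + \left(32 + \left(- \frac{11072}{63}\right) \frac{1}{39} \cdot 114\right)} = \sqrt{-322179 + \left(32 - \frac{420736}{819}\right)} = \sqrt{-322179 - \frac{394528}{819}} = \sqrt{- \frac{264259129}{819}} = \frac{i \sqrt{24047580739}}{273}$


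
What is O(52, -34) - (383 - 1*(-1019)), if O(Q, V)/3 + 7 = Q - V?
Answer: -1165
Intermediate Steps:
O(Q, V) = -21 - 3*V + 3*Q (O(Q, V) = -21 + 3*(Q - V) = -21 + (-3*V + 3*Q) = -21 - 3*V + 3*Q)
O(52, -34) - (383 - 1*(-1019)) = (-21 - 3*(-34) + 3*52) - (383 - 1*(-1019)) = (-21 + 102 + 156) - (383 + 1019) = 237 - 1*1402 = 237 - 1402 = -1165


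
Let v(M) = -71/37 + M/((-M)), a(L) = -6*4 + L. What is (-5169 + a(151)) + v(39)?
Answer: -186662/37 ≈ -5044.9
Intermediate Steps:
a(L) = -24 + L
v(M) = -108/37 (v(M) = -71*1/37 + M*(-1/M) = -71/37 - 1 = -108/37)
(-5169 + a(151)) + v(39) = (-5169 + (-24 + 151)) - 108/37 = (-5169 + 127) - 108/37 = -5042 - 108/37 = -186662/37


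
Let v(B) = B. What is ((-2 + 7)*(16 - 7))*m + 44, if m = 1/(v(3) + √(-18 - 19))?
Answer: 2159/46 - 45*I*√37/46 ≈ 46.935 - 5.9505*I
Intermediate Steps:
m = 1/(3 + I*√37) (m = 1/(3 + √(-18 - 19)) = 1/(3 + √(-37)) = 1/(3 + I*√37) ≈ 0.065217 - 0.13223*I)
((-2 + 7)*(16 - 7))*m + 44 = ((-2 + 7)*(16 - 7))*(3/46 - I*√37/46) + 44 = (5*9)*(3/46 - I*√37/46) + 44 = 45*(3/46 - I*√37/46) + 44 = (135/46 - 45*I*√37/46) + 44 = 2159/46 - 45*I*√37/46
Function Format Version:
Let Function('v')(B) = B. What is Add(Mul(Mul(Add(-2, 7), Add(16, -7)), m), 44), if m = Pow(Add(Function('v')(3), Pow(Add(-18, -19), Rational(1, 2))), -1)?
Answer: Add(Rational(2159, 46), Mul(Rational(-45, 46), I, Pow(37, Rational(1, 2)))) ≈ Add(46.935, Mul(-5.9505, I))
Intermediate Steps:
m = Pow(Add(3, Mul(I, Pow(37, Rational(1, 2)))), -1) (m = Pow(Add(3, Pow(Add(-18, -19), Rational(1, 2))), -1) = Pow(Add(3, Pow(-37, Rational(1, 2))), -1) = Pow(Add(3, Mul(I, Pow(37, Rational(1, 2)))), -1) ≈ Add(0.065217, Mul(-0.13223, I)))
Add(Mul(Mul(Add(-2, 7), Add(16, -7)), m), 44) = Add(Mul(Mul(Add(-2, 7), Add(16, -7)), Add(Rational(3, 46), Mul(Rational(-1, 46), I, Pow(37, Rational(1, 2))))), 44) = Add(Mul(Mul(5, 9), Add(Rational(3, 46), Mul(Rational(-1, 46), I, Pow(37, Rational(1, 2))))), 44) = Add(Mul(45, Add(Rational(3, 46), Mul(Rational(-1, 46), I, Pow(37, Rational(1, 2))))), 44) = Add(Add(Rational(135, 46), Mul(Rational(-45, 46), I, Pow(37, Rational(1, 2)))), 44) = Add(Rational(2159, 46), Mul(Rational(-45, 46), I, Pow(37, Rational(1, 2))))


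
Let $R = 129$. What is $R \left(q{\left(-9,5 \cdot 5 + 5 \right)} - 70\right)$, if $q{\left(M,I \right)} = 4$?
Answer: $-8514$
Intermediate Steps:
$R \left(q{\left(-9,5 \cdot 5 + 5 \right)} - 70\right) = 129 \left(4 - 70\right) = 129 \left(-66\right) = -8514$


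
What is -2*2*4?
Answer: -16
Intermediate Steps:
-2*2*4 = -4*4 = -16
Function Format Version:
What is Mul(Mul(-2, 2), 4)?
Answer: -16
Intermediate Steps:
Mul(Mul(-2, 2), 4) = Mul(-4, 4) = -16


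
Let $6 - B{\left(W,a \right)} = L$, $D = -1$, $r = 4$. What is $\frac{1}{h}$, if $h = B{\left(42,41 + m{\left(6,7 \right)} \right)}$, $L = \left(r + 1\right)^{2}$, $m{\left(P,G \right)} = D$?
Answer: $- \frac{1}{19} \approx -0.052632$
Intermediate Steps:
$m{\left(P,G \right)} = -1$
$L = 25$ ($L = \left(4 + 1\right)^{2} = 5^{2} = 25$)
$B{\left(W,a \right)} = -19$ ($B{\left(W,a \right)} = 6 - 25 = -19$)
$h = -19$
$\frac{1}{h} = \frac{1}{-19} = - \frac{1}{19}$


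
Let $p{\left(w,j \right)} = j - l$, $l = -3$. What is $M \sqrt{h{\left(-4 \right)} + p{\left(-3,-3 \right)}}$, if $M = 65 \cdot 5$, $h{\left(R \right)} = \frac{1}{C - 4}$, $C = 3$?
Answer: $325 i \approx 325.0 i$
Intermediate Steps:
$h{\left(R \right)} = -1$ ($h{\left(R \right)} = \frac{1}{3 - 4} = \frac{1}{-1} = -1$)
$M = 325$
$p{\left(w,j \right)} = 3 + j$ ($p{\left(w,j \right)} = j - -3 = j + 3 = 3 + j$)
$M \sqrt{h{\left(-4 \right)} + p{\left(-3,-3 \right)}} = 325 \sqrt{-1 + \left(3 - 3\right)} = 325 \sqrt{-1 + 0} = 325 \sqrt{-1} = 325 i$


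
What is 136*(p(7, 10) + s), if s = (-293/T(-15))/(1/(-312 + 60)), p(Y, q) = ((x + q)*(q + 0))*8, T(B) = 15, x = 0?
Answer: 3891232/5 ≈ 7.7825e+5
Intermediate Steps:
p(Y, q) = 8*q² (p(Y, q) = ((0 + q)*(q + 0))*8 = (q*q)*8 = q²*8 = 8*q²)
s = 24612/5 (s = (-293/15)/(1/(-312 + 60)) = (-293*1/15)/(1/(-252)) = -293/(15*(-1/252)) = -293/15*(-252) = 24612/5 ≈ 4922.4)
136*(p(7, 10) + s) = 136*(8*10² + 24612/5) = 136*(8*100 + 24612/5) = 136*(800 + 24612/5) = 136*(28612/5) = 3891232/5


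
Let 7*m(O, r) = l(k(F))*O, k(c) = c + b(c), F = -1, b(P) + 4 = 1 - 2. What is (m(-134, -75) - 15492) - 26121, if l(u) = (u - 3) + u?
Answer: -289281/7 ≈ -41326.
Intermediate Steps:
b(P) = -5 (b(P) = -4 + (1 - 2) = -4 - 1 = -5)
k(c) = -5 + c (k(c) = c - 5 = -5 + c)
l(u) = -3 + 2*u (l(u) = (-3 + u) + u = -3 + 2*u)
m(O, r) = -15*O/7 (m(O, r) = ((-3 + 2*(-5 - 1))*O)/7 = ((-3 + 2*(-6))*O)/7 = ((-3 - 12)*O)/7 = (-15*O)/7 = -15*O/7)
(m(-134, -75) - 15492) - 26121 = (-15/7*(-134) - 15492) - 26121 = (2010/7 - 15492) - 26121 = -106434/7 - 26121 = -289281/7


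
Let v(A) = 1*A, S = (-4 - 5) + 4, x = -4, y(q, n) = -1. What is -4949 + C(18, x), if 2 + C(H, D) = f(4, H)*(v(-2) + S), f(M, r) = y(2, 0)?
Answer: -4944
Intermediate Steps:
f(M, r) = -1
S = -5 (S = -9 + 4 = -5)
v(A) = A
C(H, D) = 5 (C(H, D) = -2 - (-2 - 5) = -2 - 1*(-7) = -2 + 7 = 5)
-4949 + C(18, x) = -4949 + 5 = -4944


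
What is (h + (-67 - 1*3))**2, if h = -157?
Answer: 51529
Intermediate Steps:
(h + (-67 - 1*3))**2 = (-157 + (-67 - 1*3))**2 = (-157 + (-67 - 3))**2 = (-157 - 70)**2 = (-227)**2 = 51529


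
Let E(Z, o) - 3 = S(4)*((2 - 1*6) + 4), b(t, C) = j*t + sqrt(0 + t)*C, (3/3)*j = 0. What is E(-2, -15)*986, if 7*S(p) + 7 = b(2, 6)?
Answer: 2958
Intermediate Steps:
j = 0
b(t, C) = C*sqrt(t) (b(t, C) = 0*t + sqrt(0 + t)*C = 0 + sqrt(t)*C = 0 + C*sqrt(t) = C*sqrt(t))
S(p) = -1 + 6*sqrt(2)/7 (S(p) = -1 + (6*sqrt(2))/7 = -1 + 6*sqrt(2)/7)
E(Z, o) = 3 (E(Z, o) = 3 + (-1 + 6*sqrt(2)/7)*((2 - 1*6) + 4) = 3 + (-1 + 6*sqrt(2)/7)*((2 - 6) + 4) = 3 + (-1 + 6*sqrt(2)/7)*(-4 + 4) = 3 + (-1 + 6*sqrt(2)/7)*0 = 3 + 0 = 3)
E(-2, -15)*986 = 3*986 = 2958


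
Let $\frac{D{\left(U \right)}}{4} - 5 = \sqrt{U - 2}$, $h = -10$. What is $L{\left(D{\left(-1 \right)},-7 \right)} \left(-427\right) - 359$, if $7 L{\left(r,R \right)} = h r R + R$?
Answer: $-85332 - 17080 i \sqrt{3} \approx -85332.0 - 29583.0 i$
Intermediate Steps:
$D{\left(U \right)} = 20 + 4 \sqrt{-2 + U}$ ($D{\left(U \right)} = 20 + 4 \sqrt{U - 2} = 20 + 4 \sqrt{-2 + U}$)
$L{\left(r,R \right)} = \frac{R}{7} - \frac{10 R r}{7}$ ($L{\left(r,R \right)} = \frac{- 10 r R + R}{7} = \frac{- 10 R r + R}{7} = \frac{R - 10 R r}{7} = \frac{R}{7} - \frac{10 R r}{7}$)
$L{\left(D{\left(-1 \right)},-7 \right)} \left(-427\right) - 359 = \frac{1}{7} \left(-7\right) \left(1 - 10 \left(20 + 4 \sqrt{-2 - 1}\right)\right) \left(-427\right) - 359 = \frac{1}{7} \left(-7\right) \left(1 - 10 \left(20 + 4 \sqrt{-3}\right)\right) \left(-427\right) - 359 = \frac{1}{7} \left(-7\right) \left(1 - 10 \left(20 + 4 i \sqrt{3}\right)\right) \left(-427\right) - 359 = \frac{1}{7} \left(-7\right) \left(1 - \left(200 + 40 i \sqrt{3}\right)\right) \left(-427\right) - 359 = \frac{1}{7} \left(-7\right) \left(-199 - 40 i \sqrt{3}\right) \left(-427\right) - 359 = \left(199 + 40 i \sqrt{3}\right) \left(-427\right) - 359 = \left(-84973 - 17080 i \sqrt{3}\right) - 359 = -85332 - 17080 i \sqrt{3}$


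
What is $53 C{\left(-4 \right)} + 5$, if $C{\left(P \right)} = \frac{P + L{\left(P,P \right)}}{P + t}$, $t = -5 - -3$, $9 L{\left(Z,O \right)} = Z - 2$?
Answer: $\frac{416}{9} \approx 46.222$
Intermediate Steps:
$L{\left(Z,O \right)} = - \frac{2}{9} + \frac{Z}{9}$ ($L{\left(Z,O \right)} = \frac{Z - 2}{9} = \frac{-2 + Z}{9} = - \frac{2}{9} + \frac{Z}{9}$)
$t = -2$ ($t = -5 + 3 = -2$)
$C{\left(P \right)} = \frac{- \frac{2}{9} + \frac{10 P}{9}}{-2 + P}$ ($C{\left(P \right)} = \frac{P + \left(- \frac{2}{9} + \frac{P}{9}\right)}{P - 2} = \frac{- \frac{2}{9} + \frac{10 P}{9}}{-2 + P}$)
$53 C{\left(-4 \right)} + 5 = 53 \frac{2 \left(-1 + 5 \left(-4\right)\right)}{9 \left(-2 - 4\right)} + 5 = 53 \frac{2 \left(-1 - 20\right)}{9 \left(-6\right)} + 5 = 53 \cdot \frac{2}{9} \left(- \frac{1}{6}\right) \left(-21\right) + 5 = 53 \cdot \frac{7}{9} + 5 = \frac{371}{9} + 5 = \frac{416}{9}$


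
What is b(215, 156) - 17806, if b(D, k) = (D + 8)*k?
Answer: 16982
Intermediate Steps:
b(D, k) = k*(8 + D) (b(D, k) = (8 + D)*k = k*(8 + D))
b(215, 156) - 17806 = 156*(8 + 215) - 17806 = 156*223 - 17806 = 34788 - 17806 = 16982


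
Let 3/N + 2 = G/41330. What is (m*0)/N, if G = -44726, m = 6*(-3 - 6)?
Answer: 0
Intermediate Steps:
m = -54 (m = 6*(-9) = -54)
N = -20665/21231 (N = 3/(-2 - 44726/41330) = 3/(-2 - 44726*1/41330) = 3/(-2 - 22363/20665) = 3/(-63693/20665) = 3*(-20665/63693) = -20665/21231 ≈ -0.97334)
(m*0)/N = (-54*0)/(-20665/21231) = 0*(-21231/20665) = 0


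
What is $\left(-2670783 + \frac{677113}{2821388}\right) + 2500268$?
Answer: $- \frac{481088297707}{2821388} \approx -1.7051 \cdot 10^{5}$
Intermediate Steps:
$\left(-2670783 + \frac{677113}{2821388}\right) + 2500268 = - \frac{7535314429691}{2821388} + 2500268 = - \frac{481088297707}{2821388}$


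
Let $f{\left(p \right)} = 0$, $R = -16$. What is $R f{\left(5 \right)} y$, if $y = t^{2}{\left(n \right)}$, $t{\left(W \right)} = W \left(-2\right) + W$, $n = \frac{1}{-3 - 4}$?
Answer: $0$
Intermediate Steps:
$n = - \frac{1}{7}$ ($n = \frac{1}{-7} = - \frac{1}{7} \approx -0.14286$)
$t{\left(W \right)} = - W$ ($t{\left(W \right)} = - 2 W + W = - W$)
$y = \frac{1}{49}$ ($y = \left(\left(-1\right) \left(- \frac{1}{7}\right)\right)^{2} = \left(\frac{1}{7}\right)^{2} = \frac{1}{49} \approx 0.020408$)
$R f{\left(5 \right)} y = \left(-16\right) 0 \cdot \frac{1}{49} = 0 \cdot \frac{1}{49} = 0$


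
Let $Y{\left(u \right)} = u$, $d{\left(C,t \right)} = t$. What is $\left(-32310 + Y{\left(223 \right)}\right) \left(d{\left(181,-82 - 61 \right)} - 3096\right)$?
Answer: $103929793$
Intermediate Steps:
$\left(-32310 + Y{\left(223 \right)}\right) \left(d{\left(181,-82 - 61 \right)} - 3096\right) = \left(-32310 + 223\right) \left(\left(-82 - 61\right) - 3096\right) = - 32087 \left(-143 - 3096\right) = \left(-32087\right) \left(-3239\right) = 103929793$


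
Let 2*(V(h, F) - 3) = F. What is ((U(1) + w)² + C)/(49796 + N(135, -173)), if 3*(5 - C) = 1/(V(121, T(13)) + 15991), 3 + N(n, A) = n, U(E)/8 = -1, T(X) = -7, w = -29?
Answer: 16478210/598780263 ≈ 0.027520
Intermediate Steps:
U(E) = -8 (U(E) = 8*(-1) = -8)
V(h, F) = 3 + F/2
N(n, A) = -3 + n
C = 479713/95943 (C = 5 - 1/(3*((3 + (½)*(-7)) + 15991)) = 5 - 1/(3*((3 - 7/2) + 15991)) = 5 - 1/(3*(-½ + 15991)) = 5 - 1/(3*31981/2) = 5 - ⅓*2/31981 = 5 - 2/95943 = 479713/95943 ≈ 5.0000)
((U(1) + w)² + C)/(49796 + N(135, -173)) = ((-8 - 29)² + 479713/95943)/(49796 + (-3 + 135)) = ((-37)² + 479713/95943)/(49796 + 132) = (1369 + 479713/95943)/49928 = (131825680/95943)*(1/49928) = 16478210/598780263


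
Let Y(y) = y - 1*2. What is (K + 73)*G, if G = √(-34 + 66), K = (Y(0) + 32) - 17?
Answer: 344*√2 ≈ 486.49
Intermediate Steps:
Y(y) = -2 + y (Y(y) = y - 2 = -2 + y)
K = 13 (K = ((-2 + 0) + 32) - 17 = (-2 + 32) - 17 = 30 - 17 = 13)
G = 4*√2 (G = √32 = 4*√2 ≈ 5.6569)
(K + 73)*G = (13 + 73)*(4*√2) = 86*(4*√2) = 344*√2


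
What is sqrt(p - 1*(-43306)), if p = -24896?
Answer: sqrt(18410) ≈ 135.68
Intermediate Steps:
sqrt(p - 1*(-43306)) = sqrt(-24896 - 1*(-43306)) = sqrt(-24896 + 43306) = sqrt(18410)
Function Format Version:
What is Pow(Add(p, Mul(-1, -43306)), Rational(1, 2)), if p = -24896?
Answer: Pow(18410, Rational(1, 2)) ≈ 135.68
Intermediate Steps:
Pow(Add(p, Mul(-1, -43306)), Rational(1, 2)) = Pow(Add(-24896, Mul(-1, -43306)), Rational(1, 2)) = Pow(Add(-24896, 43306), Rational(1, 2)) = Pow(18410, Rational(1, 2))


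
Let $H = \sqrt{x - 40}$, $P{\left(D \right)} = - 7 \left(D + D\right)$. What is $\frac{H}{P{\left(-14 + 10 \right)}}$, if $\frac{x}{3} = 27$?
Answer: $\frac{\sqrt{41}}{56} \approx 0.11434$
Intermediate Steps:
$x = 81$ ($x = 3 \cdot 27 = 81$)
$P{\left(D \right)} = - 14 D$ ($P{\left(D \right)} = - 7 \cdot 2 D = - 14 D$)
$H = \sqrt{41}$ ($H = \sqrt{81 - 40} = \sqrt{41} \approx 6.4031$)
$\frac{H}{P{\left(-14 + 10 \right)}} = \frac{\sqrt{41}}{\left(-14\right) \left(-14 + 10\right)} = \frac{\sqrt{41}}{\left(-14\right) \left(-4\right)} = \frac{\sqrt{41}}{56}$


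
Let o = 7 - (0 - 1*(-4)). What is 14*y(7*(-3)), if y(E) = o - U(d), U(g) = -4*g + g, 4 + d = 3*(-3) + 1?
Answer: -462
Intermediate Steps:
d = -12 (d = -4 + (3*(-3) + 1) = -4 + (-9 + 1) = -4 - 8 = -12)
U(g) = -3*g
o = 3 (o = 7 - (0 + 4) = 7 - 1*4 = 7 - 4 = 3)
y(E) = -33 (y(E) = 3 - (-3)*(-12) = 3 - 1*36 = 3 - 36 = -33)
14*y(7*(-3)) = 14*(-33) = -462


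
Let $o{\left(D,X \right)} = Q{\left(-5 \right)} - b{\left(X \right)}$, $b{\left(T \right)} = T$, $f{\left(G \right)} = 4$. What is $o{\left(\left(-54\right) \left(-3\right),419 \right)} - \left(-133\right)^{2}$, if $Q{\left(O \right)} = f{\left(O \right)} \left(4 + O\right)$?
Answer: $-18112$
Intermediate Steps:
$Q{\left(O \right)} = 16 + 4 O$ ($Q{\left(O \right)} = 4 \left(4 + O\right) = 16 + 4 O$)
$o{\left(D,X \right)} = -4 - X$ ($o{\left(D,X \right)} = \left(16 + 4 \left(-5\right)\right) - X = \left(16 - 20\right) - X = -4 - X$)
$o{\left(\left(-54\right) \left(-3\right),419 \right)} - \left(-133\right)^{2} = \left(-4 - 419\right) - \left(-133\right)^{2} = \left(-4 - 419\right) - 17689 = -423 - 17689 = -18112$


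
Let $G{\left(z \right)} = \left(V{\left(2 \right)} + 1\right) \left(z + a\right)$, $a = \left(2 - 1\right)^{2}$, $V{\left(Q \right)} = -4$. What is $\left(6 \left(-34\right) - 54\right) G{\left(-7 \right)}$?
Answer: $-4644$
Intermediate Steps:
$a = 1$ ($a = 1^{2} = 1$)
$G{\left(z \right)} = -3 - 3 z$ ($G{\left(z \right)} = \left(-4 + 1\right) \left(z + 1\right) = - 3 \left(1 + z\right) = -3 - 3 z$)
$\left(6 \left(-34\right) - 54\right) G{\left(-7 \right)} = \left(6 \left(-34\right) - 54\right) \left(-3 - -21\right) = \left(-204 - 54\right) \left(-3 + 21\right) = \left(-258\right) 18 = -4644$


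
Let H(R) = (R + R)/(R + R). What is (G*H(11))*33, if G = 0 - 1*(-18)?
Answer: 594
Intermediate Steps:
G = 18 (G = 0 + 18 = 18)
H(R) = 1 (H(R) = (2*R)/((2*R)) = (2*R)*(1/(2*R)) = 1)
(G*H(11))*33 = (18*1)*33 = 18*33 = 594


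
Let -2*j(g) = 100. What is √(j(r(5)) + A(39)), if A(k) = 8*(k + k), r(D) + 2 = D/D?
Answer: √574 ≈ 23.958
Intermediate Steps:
r(D) = -1 (r(D) = -2 + D/D = -2 + 1 = -1)
A(k) = 16*k (A(k) = 8*(2*k) = 16*k)
j(g) = -50 (j(g) = -½*100 = -50)
√(j(r(5)) + A(39)) = √(-50 + 16*39) = √(-50 + 624) = √574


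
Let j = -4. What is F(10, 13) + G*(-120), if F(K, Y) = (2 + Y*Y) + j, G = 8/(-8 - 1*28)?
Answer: 581/3 ≈ 193.67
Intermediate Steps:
G = -2/9 (G = 8/(-8 - 28) = 8/(-36) = 8*(-1/36) = -2/9 ≈ -0.22222)
F(K, Y) = -2 + Y² (F(K, Y) = (2 + Y*Y) - 4 = (2 + Y²) - 4 = -2 + Y²)
F(10, 13) + G*(-120) = (-2 + 13²) - 2/9*(-120) = (-2 + 169) + 80/3 = 167 + 80/3 = 581/3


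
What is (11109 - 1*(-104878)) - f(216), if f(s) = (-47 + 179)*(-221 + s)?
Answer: 116647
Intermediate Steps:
f(s) = -29172 + 132*s (f(s) = 132*(-221 + s) = -29172 + 132*s)
(11109 - 1*(-104878)) - f(216) = (11109 - 1*(-104878)) - (-29172 + 132*216) = (11109 + 104878) - (-29172 + 28512) = 115987 - 1*(-660) = 115987 + 660 = 116647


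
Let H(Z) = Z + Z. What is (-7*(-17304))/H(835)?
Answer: 60564/835 ≈ 72.532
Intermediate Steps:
H(Z) = 2*Z
(-7*(-17304))/H(835) = (-7*(-17304))/((2*835)) = 121128/1670 = 121128*(1/1670) = 60564/835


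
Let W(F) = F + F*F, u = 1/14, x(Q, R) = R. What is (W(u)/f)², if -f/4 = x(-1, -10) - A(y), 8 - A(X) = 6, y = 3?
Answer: 25/9834496 ≈ 2.5421e-6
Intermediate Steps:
u = 1/14 ≈ 0.071429
A(X) = 2 (A(X) = 8 - 1*6 = 8 - 6 = 2)
W(F) = F + F²
f = 48 (f = -4*(-10 - 1*2) = -4*(-10 - 2) = -4*(-12) = 48)
(W(u)/f)² = (((1 + 1/14)/14)/48)² = (((1/14)*(15/14))*(1/48))² = ((15/196)*(1/48))² = (5/3136)² = 25/9834496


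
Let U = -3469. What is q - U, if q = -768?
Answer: 2701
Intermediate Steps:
q - U = -768 - 1*(-3469) = -768 + 3469 = 2701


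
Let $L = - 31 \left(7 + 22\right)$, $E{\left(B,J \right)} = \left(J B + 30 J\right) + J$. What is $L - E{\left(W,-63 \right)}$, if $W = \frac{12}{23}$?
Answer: $\frac{24998}{23} \approx 1086.9$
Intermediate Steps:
$W = \frac{12}{23}$ ($W = 12 \cdot \frac{1}{23} = \frac{12}{23} \approx 0.52174$)
$E{\left(B,J \right)} = 31 J + B J$ ($E{\left(B,J \right)} = \left(B J + 30 J\right) + J = \left(30 J + B J\right) + J = 31 J + B J$)
$L = -899$ ($L = \left(-31\right) 29 = -899$)
$L - E{\left(W,-63 \right)} = -899 - - 63 \left(31 + \frac{12}{23}\right) = -899 - \left(-63\right) \frac{725}{23} = -899 - - \frac{45675}{23} = -899 + \frac{45675}{23} = \frac{24998}{23}$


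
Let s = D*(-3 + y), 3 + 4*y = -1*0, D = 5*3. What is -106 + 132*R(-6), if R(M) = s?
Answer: -7531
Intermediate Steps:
D = 15
y = -¾ (y = -¾ + (-1*0)/4 = -¾ + (¼)*0 = -¾ + 0 = -¾ ≈ -0.75000)
s = -225/4 (s = 15*(-3 - ¾) = 15*(-15/4) = -225/4 ≈ -56.250)
R(M) = -225/4
-106 + 132*R(-6) = -106 + 132*(-225/4) = -106 - 7425 = -7531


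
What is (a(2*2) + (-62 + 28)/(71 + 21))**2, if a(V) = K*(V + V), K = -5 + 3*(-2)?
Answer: 16524225/2116 ≈ 7809.2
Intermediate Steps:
K = -11 (K = -5 - 6 = -11)
a(V) = -22*V (a(V) = -11*(V + V) = -22*V)
(a(2*2) + (-62 + 28)/(71 + 21))**2 = (-44*2 + (-62 + 28)/(71 + 21))**2 = (-22*4 - 34/92)**2 = (-88 - 34*1/92)**2 = (-88 - 17/46)**2 = (-4065/46)**2 = 16524225/2116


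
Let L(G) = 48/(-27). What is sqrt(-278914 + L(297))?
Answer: I*sqrt(2510242)/3 ≈ 528.13*I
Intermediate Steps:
L(G) = -16/9 (L(G) = 48*(-1/27) = -16/9)
sqrt(-278914 + L(297)) = sqrt(-278914 - 16/9) = sqrt(-2510242/9) = I*sqrt(2510242)/3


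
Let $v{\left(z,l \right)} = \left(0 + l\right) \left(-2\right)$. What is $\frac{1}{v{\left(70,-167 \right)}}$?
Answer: $\frac{1}{334} \approx 0.002994$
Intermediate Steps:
$v{\left(z,l \right)} = - 2 l$ ($v{\left(z,l \right)} = l \left(-2\right) = - 2 l$)
$\frac{1}{v{\left(70,-167 \right)}} = \frac{1}{\left(-2\right) \left(-167\right)} = \frac{1}{334}$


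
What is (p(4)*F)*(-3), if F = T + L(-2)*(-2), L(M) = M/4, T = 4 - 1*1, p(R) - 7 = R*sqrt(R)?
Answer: -180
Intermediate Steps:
p(R) = 7 + R**(3/2) (p(R) = 7 + R*sqrt(R) = 7 + R**(3/2))
T = 3 (T = 4 - 1 = 3)
L(M) = M/4 (L(M) = M*(1/4) = M/4)
F = 4 (F = 3 + ((1/4)*(-2))*(-2) = 3 - 1/2*(-2) = 3 + 1 = 4)
(p(4)*F)*(-3) = ((7 + 4**(3/2))*4)*(-3) = ((7 + 8)*4)*(-3) = (15*4)*(-3) = 60*(-3) = -180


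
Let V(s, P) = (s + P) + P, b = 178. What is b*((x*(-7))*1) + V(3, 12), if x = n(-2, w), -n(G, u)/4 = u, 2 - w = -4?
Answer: 29931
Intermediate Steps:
w = 6 (w = 2 - 1*(-4) = 2 + 4 = 6)
n(G, u) = -4*u
x = -24 (x = -4*6 = -24)
V(s, P) = s + 2*P (V(s, P) = (P + s) + P = s + 2*P)
b*((x*(-7))*1) + V(3, 12) = 178*(-24*(-7)*1) + (3 + 2*12) = 178*(168*1) + (3 + 24) = 178*168 + 27 = 29904 + 27 = 29931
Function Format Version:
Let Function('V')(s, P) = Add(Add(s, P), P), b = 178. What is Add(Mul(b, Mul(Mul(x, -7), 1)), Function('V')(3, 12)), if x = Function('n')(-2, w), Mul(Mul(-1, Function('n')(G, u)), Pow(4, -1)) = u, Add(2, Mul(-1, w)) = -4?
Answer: 29931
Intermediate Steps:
w = 6 (w = Add(2, Mul(-1, -4)) = Add(2, 4) = 6)
Function('n')(G, u) = Mul(-4, u)
x = -24 (x = Mul(-4, 6) = -24)
Function('V')(s, P) = Add(s, Mul(2, P)) (Function('V')(s, P) = Add(Add(P, s), P) = Add(s, Mul(2, P)))
Add(Mul(b, Mul(Mul(x, -7), 1)), Function('V')(3, 12)) = Add(Mul(178, Mul(Mul(-24, -7), 1)), Add(3, Mul(2, 12))) = Add(Mul(178, Mul(168, 1)), Add(3, 24)) = Add(Mul(178, 168), 27) = Add(29904, 27) = 29931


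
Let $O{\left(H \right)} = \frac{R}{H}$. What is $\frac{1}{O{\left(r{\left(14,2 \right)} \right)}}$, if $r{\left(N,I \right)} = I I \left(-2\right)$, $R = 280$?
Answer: $- \frac{1}{35} \approx -0.028571$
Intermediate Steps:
$r{\left(N,I \right)} = - 2 I^{2}$ ($r{\left(N,I \right)} = I^{2} \left(-2\right) = - 2 I^{2}$)
$O{\left(H \right)} = \frac{280}{H}$
$\frac{1}{O{\left(r{\left(14,2 \right)} \right)}} = \frac{1}{280 \frac{1}{\left(-2\right) 2^{2}}} = \frac{1}{280 \frac{1}{\left(-2\right) 4}} = \frac{1}{280 \frac{1}{-8}} = \frac{1}{280 \left(- \frac{1}{8}\right)} = \frac{1}{-35} = - \frac{1}{35}$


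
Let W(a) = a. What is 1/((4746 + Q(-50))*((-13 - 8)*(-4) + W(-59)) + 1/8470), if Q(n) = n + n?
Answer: 8470/983790501 ≈ 8.6096e-6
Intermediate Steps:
Q(n) = 2*n
1/((4746 + Q(-50))*((-13 - 8)*(-4) + W(-59)) + 1/8470) = 1/((4746 + 2*(-50))*((-13 - 8)*(-4) - 59) + 1/8470) = 1/((4746 - 100)*(-21*(-4) - 59) + 1/8470) = 1/(4646*(84 - 59) + 1/8470) = 1/(4646*25 + 1/8470) = 1/(116150 + 1/8470) = 1/(983790501/8470) = 8470/983790501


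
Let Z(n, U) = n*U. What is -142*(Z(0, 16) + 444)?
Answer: -63048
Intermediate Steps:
Z(n, U) = U*n
-142*(Z(0, 16) + 444) = -142*(16*0 + 444) = -142*(0 + 444) = -142*444 = -63048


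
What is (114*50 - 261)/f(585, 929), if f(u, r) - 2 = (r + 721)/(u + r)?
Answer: 4117323/2339 ≈ 1760.3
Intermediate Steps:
f(u, r) = 2 + (721 + r)/(r + u) (f(u, r) = 2 + (r + 721)/(u + r) = 2 + (721 + r)/(r + u))
(114*50 - 261)/f(585, 929) = (114*50 - 261)/(((721 + 2*585 + 3*929)/(929 + 585))) = (5700 - 261)/(((721 + 1170 + 2787)/1514)) = 5439/(((1/1514)*4678)) = 5439/(2339/757) = 5439*(757/2339) = 4117323/2339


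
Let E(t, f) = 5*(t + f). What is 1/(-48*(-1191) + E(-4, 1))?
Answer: 1/57153 ≈ 1.7497e-5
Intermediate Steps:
E(t, f) = 5*f + 5*t (E(t, f) = 5*(f + t) = 5*f + 5*t)
1/(-48*(-1191) + E(-4, 1)) = 1/(-48*(-1191) + (5*1 + 5*(-4))) = 1/(57168 + (5 - 20)) = 1/(57168 - 15) = 1/57153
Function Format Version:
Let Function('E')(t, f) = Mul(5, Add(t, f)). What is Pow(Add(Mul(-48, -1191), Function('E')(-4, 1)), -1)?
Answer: Rational(1, 57153) ≈ 1.7497e-5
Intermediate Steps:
Function('E')(t, f) = Add(Mul(5, f), Mul(5, t)) (Function('E')(t, f) = Mul(5, Add(f, t)) = Add(Mul(5, f), Mul(5, t)))
Pow(Add(Mul(-48, -1191), Function('E')(-4, 1)), -1) = Pow(Add(Mul(-48, -1191), Add(Mul(5, 1), Mul(5, -4))), -1) = Pow(Add(57168, Add(5, -20)), -1) = Pow(Add(57168, -15), -1) = Pow(57153, -1) = Rational(1, 57153)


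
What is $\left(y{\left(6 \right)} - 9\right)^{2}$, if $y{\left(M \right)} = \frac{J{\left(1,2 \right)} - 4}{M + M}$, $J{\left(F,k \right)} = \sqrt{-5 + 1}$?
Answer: $\frac{\left(56 - i\right)^{2}}{36} \approx 87.083 - 3.1111 i$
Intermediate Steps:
$J{\left(F,k \right)} = 2 i$ ($J{\left(F,k \right)} = \sqrt{-4} = 2 i$)
$y{\left(M \right)} = \frac{-4 + 2 i}{2 M}$ ($y{\left(M \right)} = \frac{2 i - 4}{M + M} = \frac{-4 + 2 i}{2 M}$)
$\left(y{\left(6 \right)} - 9\right)^{2} = \left(\frac{-2 + i}{6} - 9\right)^{2} = \left(\left(- \frac{1}{3} + \frac{i}{6}\right) - 9\right)^{2} = \left(- \frac{28}{3} + \frac{i}{6}\right)^{2}$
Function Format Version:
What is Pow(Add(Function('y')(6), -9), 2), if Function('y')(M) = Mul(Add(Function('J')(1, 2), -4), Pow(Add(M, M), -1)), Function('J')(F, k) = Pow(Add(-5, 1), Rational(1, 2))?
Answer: Mul(Rational(1, 36), Pow(Add(56, Mul(-1, I)), 2)) ≈ Add(87.083, Mul(-3.1111, I))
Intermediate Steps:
Function('J')(F, k) = Mul(2, I) (Function('J')(F, k) = Pow(-4, Rational(1, 2)) = Mul(2, I))
Function('y')(M) = Mul(Rational(1, 2), Pow(M, -1), Add(-4, Mul(2, I))) (Function('y')(M) = Mul(Add(Mul(2, I), -4), Pow(Add(M, M), -1)) = Mul(Add(-4, Mul(2, I)), Pow(Mul(2, M), -1)) = Mul(Add(-4, Mul(2, I)), Mul(Rational(1, 2), Pow(M, -1))) = Mul(Rational(1, 2), Pow(M, -1), Add(-4, Mul(2, I))))
Pow(Add(Function('y')(6), -9), 2) = Pow(Add(Mul(Pow(6, -1), Add(-2, I)), -9), 2) = Pow(Add(Mul(Rational(1, 6), Add(-2, I)), -9), 2) = Pow(Add(Add(Rational(-1, 3), Mul(Rational(1, 6), I)), -9), 2) = Pow(Add(Rational(-28, 3), Mul(Rational(1, 6), I)), 2)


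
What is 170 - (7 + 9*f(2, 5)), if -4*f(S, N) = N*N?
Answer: 877/4 ≈ 219.25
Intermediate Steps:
f(S, N) = -N²/4 (f(S, N) = -N*N/4 = -N²/4)
170 - (7 + 9*f(2, 5)) = 170 - (7 + 9*(-¼*5²)) = 170 - (7 + 9*(-¼*25)) = 170 - (7 + 9*(-25/4)) = 170 - (7 - 225/4) = 170 - 1*(-197/4) = 170 + 197/4 = 877/4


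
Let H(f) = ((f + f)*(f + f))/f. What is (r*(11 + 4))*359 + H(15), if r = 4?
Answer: 21600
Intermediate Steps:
H(f) = 4*f (H(f) = ((2*f)*(2*f))/f = (4*f**2)/f = 4*f)
(r*(11 + 4))*359 + H(15) = (4*(11 + 4))*359 + 4*15 = (4*15)*359 + 60 = 60*359 + 60 = 21540 + 60 = 21600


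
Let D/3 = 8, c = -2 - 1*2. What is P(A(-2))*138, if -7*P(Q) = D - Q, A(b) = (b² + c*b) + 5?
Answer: -138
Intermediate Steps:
c = -4 (c = -2 - 2 = -4)
A(b) = 5 + b² - 4*b (A(b) = (b² - 4*b) + 5 = 5 + b² - 4*b)
D = 24 (D = 3*8 = 24)
P(Q) = -24/7 + Q/7 (P(Q) = -(24 - Q)/7 = -24/7 + Q/7)
P(A(-2))*138 = (-24/7 + (5 + (-2)² - 4*(-2))/7)*138 = (-24/7 + (5 + 4 + 8)/7)*138 = (-24/7 + (⅐)*17)*138 = (-24/7 + 17/7)*138 = -1*138 = -138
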